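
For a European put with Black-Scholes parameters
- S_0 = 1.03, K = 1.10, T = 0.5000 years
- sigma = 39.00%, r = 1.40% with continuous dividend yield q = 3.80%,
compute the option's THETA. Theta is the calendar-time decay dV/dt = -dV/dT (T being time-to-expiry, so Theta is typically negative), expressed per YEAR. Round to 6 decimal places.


Answer: Theta = -0.121304

Derivation:
d1 = -0.1440553383; d2 = -0.4198269830
phi(d1) = 0.3948242683; exp(-qT) = 0.9811793622; exp(-rT) = 0.9930244429
Theta = -S*exp(-qT)*phi(d1)*sigma/(2*sqrt(T)) + r*K*exp(-rT)*N(-d2) - q*S*exp(-qT)*N(-d1)
N(-d1) = 0.5572716142; N(-d2) = 0.6626940742; sqrt(T) = 0.7071067812
Term 1 = -1.0300 * 0.9811793622 * 0.3948242683 * 0.3900 / (2 * 0.7071067812) = -0.1100370852
Term 2 = 0.0140 * 1.1000 * 0.9930244429 * 0.6626940742 = 0.0101342998
Term 3 = -0.0380 * 1.0300 * 0.9811793622 * 0.5572716142 = -0.0214011025
Theta = -0.1100370852 + (0.0101342998) + (-0.0214011025) = -0.121304


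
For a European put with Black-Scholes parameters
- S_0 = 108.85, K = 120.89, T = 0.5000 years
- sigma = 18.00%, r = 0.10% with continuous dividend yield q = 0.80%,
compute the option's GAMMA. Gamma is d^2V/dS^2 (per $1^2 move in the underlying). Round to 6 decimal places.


d1 = -0.7881117833; d2 = -0.9153910039
phi(d1) = 0.2924391627; exp(-qT) = 0.9960079893; exp(-rT) = 0.9995001250
Gamma = exp(-qT) * phi(d1) / (S * sigma * sqrt(T)) = 0.9960079893 * 0.2924391627 / (108.8500 * 0.1800 * 0.7071067812) = 0.021024

Answer: Gamma = 0.021024


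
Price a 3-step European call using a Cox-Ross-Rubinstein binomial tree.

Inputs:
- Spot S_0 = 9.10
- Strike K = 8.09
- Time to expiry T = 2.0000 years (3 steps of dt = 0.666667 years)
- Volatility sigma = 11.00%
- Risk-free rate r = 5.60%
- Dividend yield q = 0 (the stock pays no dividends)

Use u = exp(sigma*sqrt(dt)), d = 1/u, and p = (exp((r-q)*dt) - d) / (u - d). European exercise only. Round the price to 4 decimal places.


Answer: Price = V(0,0) = 1.8978

Derivation:
dt = T/N = 0.666667
u = exp(sigma*sqrt(dt)) = 1.093971; d = 1/u = 0.914101
p = (exp((r-q)*dt) - d) / (u - d) = 0.689041
Discount per step: exp(-r*dt) = 0.963355
Stock lattice S(k, i) with i counting down-moves:
  k=0: S(0,0) = 9.1000
  k=1: S(1,0) = 9.9551; S(1,1) = 8.3183
  k=2: S(2,0) = 10.8906; S(2,1) = 9.1000; S(2,2) = 7.6038
  k=3: S(3,0) = 11.9140; S(3,1) = 9.9551; S(3,2) = 8.3183; S(3,3) = 6.9506
Terminal payoffs V(N, i) = max(S_T - K, 0):
  V(3,0) = 3.824049; V(3,1) = 1.865140; V(3,2) = 0.228316; V(3,3) = 0.000000
Backward induction: V(k, i) = exp(-r*dt) * [p * V(k+1, i) + (1-p) * V(k+1, i+1)].
  V(2,0) = exp(-r*dt) * [p*3.824049 + (1-p)*1.865140] = 3.097098
  V(2,1) = exp(-r*dt) * [p*1.865140 + (1-p)*0.228316] = 1.306458
  V(2,2) = exp(-r*dt) * [p*0.228316 + (1-p)*0.000000] = 0.151554
  V(1,0) = exp(-r*dt) * [p*3.097098 + (1-p)*1.306458] = 2.447193
  V(1,1) = exp(-r*dt) * [p*1.306458 + (1-p)*0.151554] = 0.912615
  V(0,0) = exp(-r*dt) * [p*2.447193 + (1-p)*0.912615] = 1.897811


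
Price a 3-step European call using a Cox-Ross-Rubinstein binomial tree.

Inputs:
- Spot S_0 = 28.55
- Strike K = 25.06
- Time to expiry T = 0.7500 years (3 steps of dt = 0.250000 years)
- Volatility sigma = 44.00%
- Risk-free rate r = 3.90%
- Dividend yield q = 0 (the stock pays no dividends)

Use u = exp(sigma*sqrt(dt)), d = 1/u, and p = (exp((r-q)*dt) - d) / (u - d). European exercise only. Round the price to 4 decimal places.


dt = T/N = 0.250000
u = exp(sigma*sqrt(dt)) = 1.246077; d = 1/u = 0.802519
p = (exp((r-q)*dt) - d) / (u - d) = 0.467310
Discount per step: exp(-r*dt) = 0.990297
Stock lattice S(k, i) with i counting down-moves:
  k=0: S(0,0) = 28.5500
  k=1: S(1,0) = 35.5755; S(1,1) = 22.9119
  k=2: S(2,0) = 44.3298; S(2,1) = 28.5500; S(2,2) = 18.3872
  k=3: S(3,0) = 55.2383; S(3,1) = 35.5755; S(3,2) = 22.9119; S(3,3) = 14.7561
Terminal payoffs V(N, i) = max(S_T - K, 0):
  V(3,0) = 30.178321; V(3,1) = 10.515491; V(3,2) = 0.000000; V(3,3) = 0.000000
Backward induction: V(k, i) = exp(-r*dt) * [p * V(k+1, i) + (1-p) * V(k+1, i+1)].
  V(2,0) = exp(-r*dt) * [p*30.178321 + (1-p)*10.515491] = 19.512939
  V(2,1) = exp(-r*dt) * [p*10.515491 + (1-p)*0.000000] = 4.866311
  V(2,2) = exp(-r*dt) * [p*0.000000 + (1-p)*0.000000] = 0.000000
  V(1,0) = exp(-r*dt) * [p*19.512939 + (1-p)*4.866311] = 11.597196
  V(1,1) = exp(-r*dt) * [p*4.866311 + (1-p)*0.000000] = 2.252010
  V(0,0) = exp(-r*dt) * [p*11.597196 + (1-p)*2.252010] = 6.554882

Answer: Price = V(0,0) = 6.5549


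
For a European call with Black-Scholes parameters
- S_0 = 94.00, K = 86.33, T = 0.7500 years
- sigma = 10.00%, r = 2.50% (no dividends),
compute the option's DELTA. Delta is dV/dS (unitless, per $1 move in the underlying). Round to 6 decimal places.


d1 = 1.2426612378; d2 = 1.1560586974
phi(d1) = 0.1843273531; exp(-qT) = 1.0000000000; exp(-rT) = 0.9814246877
N(d1) = 0.8930036533
Delta = exp(-qT) * N(d1) = 1.0000000000 * 0.8930036533 = 0.893004

Answer: Delta = 0.893004


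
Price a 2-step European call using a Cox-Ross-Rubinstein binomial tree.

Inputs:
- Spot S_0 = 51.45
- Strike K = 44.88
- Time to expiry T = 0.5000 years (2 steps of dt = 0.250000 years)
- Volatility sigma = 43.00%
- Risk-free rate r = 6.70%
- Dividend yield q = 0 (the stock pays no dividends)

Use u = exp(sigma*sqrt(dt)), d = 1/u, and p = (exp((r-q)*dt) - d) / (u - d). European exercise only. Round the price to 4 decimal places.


Answer: Price = V(0,0) = 10.9705

Derivation:
dt = T/N = 0.250000
u = exp(sigma*sqrt(dt)) = 1.239862; d = 1/u = 0.806541
p = (exp((r-q)*dt) - d) / (u - d) = 0.485437
Discount per step: exp(-r*dt) = 0.983390
Stock lattice S(k, i) with i counting down-moves:
  k=0: S(0,0) = 51.4500
  k=1: S(1,0) = 63.7909; S(1,1) = 41.4966
  k=2: S(2,0) = 79.0919; S(2,1) = 51.4500; S(2,2) = 33.4687
Terminal payoffs V(N, i) = max(S_T - K, 0):
  V(2,0) = 34.211900; V(2,1) = 6.570000; V(2,2) = 0.000000
Backward induction: V(k, i) = exp(-r*dt) * [p * V(k+1, i) + (1-p) * V(k+1, i+1)].
  V(1,0) = exp(-r*dt) * [p*34.211900 + (1-p)*6.570000] = 19.656374
  V(1,1) = exp(-r*dt) * [p*6.570000 + (1-p)*0.000000] = 3.136343
  V(0,0) = exp(-r*dt) * [p*19.656374 + (1-p)*3.136343] = 10.970468


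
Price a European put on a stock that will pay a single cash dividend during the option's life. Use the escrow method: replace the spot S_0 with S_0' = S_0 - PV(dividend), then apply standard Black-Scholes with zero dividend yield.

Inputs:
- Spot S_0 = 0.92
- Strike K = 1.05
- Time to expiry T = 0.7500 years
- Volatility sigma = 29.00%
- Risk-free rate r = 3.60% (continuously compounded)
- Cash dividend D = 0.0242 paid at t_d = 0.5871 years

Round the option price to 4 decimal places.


Answer: Price = 0.1714

Derivation:
PV(D) = D * exp(-r * t_d) = 0.0242 * 0.97908619 = 0.02369389
S_0' = S_0 - PV(D) = 0.9200 - 0.02369389 = 0.89630611
d1 = (ln(S_0'/K) + (r + sigma^2/2)*T) / (sigma*sqrt(T)) = -0.39708138
d2 = d1 - sigma*sqrt(T) = -0.64822875
exp(-rT) = 0.97336124
N(-d1) = 0.65434628; N(-d2) = 0.74158149
P = K * exp(-rT) * N(-d2) - S_0' * N(-d1) = 1.0500 * 0.97336124 * 0.74158149 - 0.89630611 * 0.65434628 = 0.1714


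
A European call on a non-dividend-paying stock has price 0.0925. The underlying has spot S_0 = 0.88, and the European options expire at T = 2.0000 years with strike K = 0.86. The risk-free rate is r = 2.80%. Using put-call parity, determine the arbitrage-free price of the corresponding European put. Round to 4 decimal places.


Answer: Put price = 0.0257

Derivation:
Put-call parity: C - P = S_0 * exp(-qT) - K * exp(-rT).
S_0 * exp(-qT) = 0.8800 * 1.00000000 = 0.88000000
K * exp(-rT) = 0.8600 * 0.94553914 = 0.81316366
P = C - S*exp(-qT) + K*exp(-rT)
P = 0.0925 - 0.88000000 + 0.81316366 = 0.0257


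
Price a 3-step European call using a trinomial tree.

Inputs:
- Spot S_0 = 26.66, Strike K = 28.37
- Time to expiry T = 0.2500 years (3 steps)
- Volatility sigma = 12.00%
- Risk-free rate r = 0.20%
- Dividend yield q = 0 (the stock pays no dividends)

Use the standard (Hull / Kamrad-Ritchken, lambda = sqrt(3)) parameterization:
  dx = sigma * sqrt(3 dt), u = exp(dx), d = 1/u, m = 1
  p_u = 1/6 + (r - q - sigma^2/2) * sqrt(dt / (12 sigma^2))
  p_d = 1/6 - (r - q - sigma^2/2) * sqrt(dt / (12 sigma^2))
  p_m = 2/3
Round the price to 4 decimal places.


Answer: Price = V(0,0) = 0.1051

Derivation:
dt = T/N = 0.083333; dx = sigma*sqrt(3*dt) = 0.060000
u = exp(dx) = 1.061837; d = 1/u = 0.941765
p_u = 0.163056, p_m = 0.666667, p_d = 0.170278
Discount per step: exp(-r*dt) = 0.999833
Stock lattice S(k, j) with j the centered position index:
  k=0: S(0,+0) = 26.6600
  k=1: S(1,-1) = 25.1074; S(1,+0) = 26.6600; S(1,+1) = 28.3086
  k=2: S(2,-2) = 23.6453; S(2,-1) = 25.1074; S(2,+0) = 26.6600; S(2,+1) = 28.3086; S(2,+2) = 30.0591
  k=3: S(3,-3) = 22.2683; S(3,-2) = 23.6453; S(3,-1) = 25.1074; S(3,+0) = 26.6600; S(3,+1) = 28.3086; S(3,+2) = 30.0591; S(3,+3) = 31.9178
Terminal payoffs V(N, j) = max(S_T - K, 0):
  V(3,-3) = 0.000000; V(3,-2) = 0.000000; V(3,-1) = 0.000000; V(3,+0) = 0.000000; V(3,+1) = 0.000000; V(3,+2) = 1.689066; V(3,+3) = 3.547815
Backward induction: V(k, j) = exp(-r*dt) * [p_u * V(k+1, j+1) + p_m * V(k+1, j) + p_d * V(k+1, j-1)]
  V(2,-2) = exp(-r*dt) * [p_u*0.000000 + p_m*0.000000 + p_d*0.000000] = 0.000000
  V(2,-1) = exp(-r*dt) * [p_u*0.000000 + p_m*0.000000 + p_d*0.000000] = 0.000000
  V(2,+0) = exp(-r*dt) * [p_u*0.000000 + p_m*0.000000 + p_d*0.000000] = 0.000000
  V(2,+1) = exp(-r*dt) * [p_u*1.689066 + p_m*0.000000 + p_d*0.000000] = 0.275366
  V(2,+2) = exp(-r*dt) * [p_u*3.547815 + p_m*1.689066 + p_d*0.000000] = 1.704251
  V(1,-1) = exp(-r*dt) * [p_u*0.000000 + p_m*0.000000 + p_d*0.000000] = 0.000000
  V(1,+0) = exp(-r*dt) * [p_u*0.275366 + p_m*0.000000 + p_d*0.000000] = 0.044892
  V(1,+1) = exp(-r*dt) * [p_u*1.704251 + p_m*0.275366 + p_d*0.000000] = 0.461388
  V(0,+0) = exp(-r*dt) * [p_u*0.461388 + p_m*0.044892 + p_d*0.000000] = 0.105143


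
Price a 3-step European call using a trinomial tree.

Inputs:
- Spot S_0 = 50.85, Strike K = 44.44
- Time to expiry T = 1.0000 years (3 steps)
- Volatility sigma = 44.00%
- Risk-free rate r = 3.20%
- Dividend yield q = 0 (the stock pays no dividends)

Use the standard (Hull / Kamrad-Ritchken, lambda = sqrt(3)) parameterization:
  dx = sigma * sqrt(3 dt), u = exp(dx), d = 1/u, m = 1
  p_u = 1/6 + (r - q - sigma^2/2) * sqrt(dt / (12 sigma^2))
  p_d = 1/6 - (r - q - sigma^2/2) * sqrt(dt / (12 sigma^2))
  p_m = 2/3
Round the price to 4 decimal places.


Answer: Price = V(0,0) = 12.6995

Derivation:
dt = T/N = 0.333333; dx = sigma*sqrt(3*dt) = 0.440000
u = exp(dx) = 1.552707; d = 1/u = 0.644036
p_u = 0.142121, p_m = 0.666667, p_d = 0.191212
Discount per step: exp(-r*dt) = 0.989390
Stock lattice S(k, j) with j the centered position index:
  k=0: S(0,+0) = 50.8500
  k=1: S(1,-1) = 32.7493; S(1,+0) = 50.8500; S(1,+1) = 78.9552
  k=2: S(2,-2) = 21.0917; S(2,-1) = 32.7493; S(2,+0) = 50.8500; S(2,+1) = 78.9552; S(2,+2) = 122.5943
  k=3: S(3,-3) = 13.5838; S(3,-2) = 21.0917; S(3,-1) = 32.7493; S(3,+0) = 50.8500; S(3,+1) = 78.9552; S(3,+2) = 122.5943; S(3,+3) = 190.3530
Terminal payoffs V(N, j) = max(S_T - K, 0):
  V(3,-3) = 0.000000; V(3,-2) = 0.000000; V(3,-1) = 0.000000; V(3,+0) = 6.410000; V(3,+1) = 34.515162; V(3,+2) = 78.154250; V(3,+3) = 145.912977
Backward induction: V(k, j) = exp(-r*dt) * [p_u * V(k+1, j+1) + p_m * V(k+1, j) + p_d * V(k+1, j-1)]
  V(2,-2) = exp(-r*dt) * [p_u*0.000000 + p_m*0.000000 + p_d*0.000000] = 0.000000
  V(2,-1) = exp(-r*dt) * [p_u*6.410000 + p_m*0.000000 + p_d*0.000000] = 0.901331
  V(2,+0) = exp(-r*dt) * [p_u*34.515162 + p_m*6.410000 + p_d*0.000000] = 9.081285
  V(2,+1) = exp(-r*dt) * [p_u*78.154250 + p_m*34.515162 + p_d*6.410000] = 34.968164
  V(2,+2) = exp(-r*dt) * [p_u*145.912977 + p_m*78.154250 + p_d*34.515162] = 78.597024
  V(1,-1) = exp(-r*dt) * [p_u*9.081285 + p_m*0.901331 + p_d*0.000000] = 1.871462
  V(1,+0) = exp(-r*dt) * [p_u*34.968164 + p_m*9.081285 + p_d*0.901331] = 11.077461
  V(1,+1) = exp(-r*dt) * [p_u*78.597024 + p_m*34.968164 + p_d*9.081285] = 35.834584
  V(0,+0) = exp(-r*dt) * [p_u*35.834584 + p_m*11.077461 + p_d*1.871462] = 12.699488


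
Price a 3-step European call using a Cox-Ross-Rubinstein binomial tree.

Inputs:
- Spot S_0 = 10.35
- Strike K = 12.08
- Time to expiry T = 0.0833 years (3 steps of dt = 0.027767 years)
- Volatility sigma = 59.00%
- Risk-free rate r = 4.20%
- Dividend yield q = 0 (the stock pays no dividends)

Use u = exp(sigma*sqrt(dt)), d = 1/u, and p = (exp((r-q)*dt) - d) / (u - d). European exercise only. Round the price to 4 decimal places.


dt = T/N = 0.027767
u = exp(sigma*sqrt(dt)) = 1.103309; d = 1/u = 0.906365
p = (exp((r-q)*dt) - d) / (u - d) = 0.481366
Discount per step: exp(-r*dt) = 0.998834
Stock lattice S(k, i) with i counting down-moves:
  k=0: S(0,0) = 10.3500
  k=1: S(1,0) = 11.4192; S(1,1) = 9.3809
  k=2: S(2,0) = 12.5990; S(2,1) = 10.3500; S(2,2) = 8.5025
  k=3: S(3,0) = 13.9005; S(3,1) = 11.4192; S(3,2) = 9.3809; S(3,3) = 7.7064
Terminal payoffs V(N, i) = max(S_T - K, 0):
  V(3,0) = 1.820538; V(3,1) = 0.000000; V(3,2) = 0.000000; V(3,3) = 0.000000
Backward induction: V(k, i) = exp(-r*dt) * [p * V(k+1, i) + (1-p) * V(k+1, i+1)].
  V(2,0) = exp(-r*dt) * [p*1.820538 + (1-p)*0.000000] = 0.875324
  V(2,1) = exp(-r*dt) * [p*0.000000 + (1-p)*0.000000] = 0.000000
  V(2,2) = exp(-r*dt) * [p*0.000000 + (1-p)*0.000000] = 0.000000
  V(1,0) = exp(-r*dt) * [p*0.875324 + (1-p)*0.000000] = 0.420860
  V(1,1) = exp(-r*dt) * [p*0.000000 + (1-p)*0.000000] = 0.000000
  V(0,0) = exp(-r*dt) * [p*0.420860 + (1-p)*0.000000] = 0.202352

Answer: Price = V(0,0) = 0.2024


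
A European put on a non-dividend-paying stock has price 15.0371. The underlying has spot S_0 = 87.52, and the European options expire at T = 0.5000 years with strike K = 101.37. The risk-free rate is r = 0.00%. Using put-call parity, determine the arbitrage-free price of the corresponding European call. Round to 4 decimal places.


Answer: Call price = 1.1871

Derivation:
Put-call parity: C - P = S_0 * exp(-qT) - K * exp(-rT).
S_0 * exp(-qT) = 87.5200 * 1.00000000 = 87.52000000
K * exp(-rT) = 101.3700 * 1.00000000 = 101.37000000
C = P + S*exp(-qT) - K*exp(-rT)
C = 15.0371 + 87.52000000 - 101.37000000 = 1.1871


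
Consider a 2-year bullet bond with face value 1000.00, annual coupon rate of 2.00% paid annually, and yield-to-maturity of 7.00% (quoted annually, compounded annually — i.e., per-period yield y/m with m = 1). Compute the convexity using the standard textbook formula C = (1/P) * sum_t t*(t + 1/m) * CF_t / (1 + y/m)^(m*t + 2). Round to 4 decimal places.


Coupon per period c = face * coupon_rate / m = 20.000000
Periods per year m = 1; per-period yield y/m = 0.070000
Number of cashflows N = 2
Cashflows (t years, CF_t, discount factor 1/(1+y/m)^(m*t), PV):
  t = 1.0000: CF_t = 20.000000, DF = 0.934579, PV = 18.691589
  t = 2.0000: CF_t = 1020.000000, DF = 0.873439, PV = 890.907503
Price P = sum_t PV_t = 909.599092
Convexity numerator sum_t t*(t + 1/m) * CF_t / (1+y/m)^(m*t + 2):
  t = 1.0000: term = 32.651915
  t = 2.0000: term = 4668.918698
Convexity = (1/P) * sum = 4701.570613 / 909.599092 = 5.168838

Answer: Convexity = 5.1688


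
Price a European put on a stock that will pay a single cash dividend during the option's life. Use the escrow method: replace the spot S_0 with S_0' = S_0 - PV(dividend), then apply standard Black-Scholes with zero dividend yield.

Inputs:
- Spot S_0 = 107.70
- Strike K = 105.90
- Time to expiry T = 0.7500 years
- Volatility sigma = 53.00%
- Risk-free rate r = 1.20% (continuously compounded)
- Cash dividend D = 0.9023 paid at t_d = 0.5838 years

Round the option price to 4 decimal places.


Answer: Price = 18.3059

Derivation:
PV(D) = D * exp(-r * t_d) = 0.9023 * 0.99301888 = 0.89600094
S_0' = S_0 - PV(D) = 107.7000 - 0.89600094 = 106.80399906
d1 = (ln(S_0'/K) + (r + sigma^2/2)*T) / (sigma*sqrt(T)) = 0.26762389
d2 = d1 - sigma*sqrt(T) = -0.19136957
exp(-rT) = 0.99104038
N(-d1) = 0.39449442; N(-d2) = 0.57588197
P = K * exp(-rT) * N(-d2) - S_0' * N(-d1) = 105.9000 * 0.99104038 * 0.57588197 - 106.80399906 * 0.39449442 = 18.3059


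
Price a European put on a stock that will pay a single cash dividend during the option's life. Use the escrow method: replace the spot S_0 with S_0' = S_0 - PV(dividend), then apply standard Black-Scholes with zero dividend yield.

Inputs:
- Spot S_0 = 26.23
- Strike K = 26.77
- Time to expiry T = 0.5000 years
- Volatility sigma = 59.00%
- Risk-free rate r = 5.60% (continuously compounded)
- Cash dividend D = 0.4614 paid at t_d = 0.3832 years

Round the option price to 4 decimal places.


Answer: Price = 4.4078

Derivation:
PV(D) = D * exp(-r * t_d) = 0.4614 * 0.97876941 = 0.45160421
S_0' = S_0 - PV(D) = 26.2300 - 0.45160421 = 25.77839579
d1 = (ln(S_0'/K) + (r + sigma^2/2)*T) / (sigma*sqrt(T)) = 0.18523779
d2 = d1 - sigma*sqrt(T) = -0.23195521
exp(-rT) = 0.97238837
N(-d1) = 0.42652126; N(-d2) = 0.59171360
P = K * exp(-rT) * N(-d2) - S_0' * N(-d1) = 26.7700 * 0.97238837 * 0.59171360 - 25.77839579 * 0.42652126 = 4.4078


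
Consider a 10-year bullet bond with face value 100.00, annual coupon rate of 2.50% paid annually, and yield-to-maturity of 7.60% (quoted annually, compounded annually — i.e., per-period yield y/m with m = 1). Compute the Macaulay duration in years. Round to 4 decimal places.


Answer: Macaulay duration = 8.6631 years

Derivation:
Coupon per period c = face * coupon_rate / m = 2.500000
Periods per year m = 1; per-period yield y/m = 0.076000
Number of cashflows N = 10
Cashflows (t years, CF_t, discount factor 1/(1+y/m)^(m*t), PV):
  t = 1.0000: CF_t = 2.500000, DF = 0.929368, PV = 2.323420
  t = 2.0000: CF_t = 2.500000, DF = 0.863725, PV = 2.159312
  t = 3.0000: CF_t = 2.500000, DF = 0.802718, PV = 2.006796
  t = 4.0000: CF_t = 2.500000, DF = 0.746021, PV = 1.865052
  t = 5.0000: CF_t = 2.500000, DF = 0.693328, PV = 1.733320
  t = 6.0000: CF_t = 2.500000, DF = 0.644357, PV = 1.610892
  t = 7.0000: CF_t = 2.500000, DF = 0.598845, PV = 1.497111
  t = 8.0000: CF_t = 2.500000, DF = 0.556547, PV = 1.391367
  t = 9.0000: CF_t = 2.500000, DF = 0.517237, PV = 1.293092
  t = 10.0000: CF_t = 102.500000, DF = 0.480704, PV = 49.272109
Price P = sum_t PV_t = 65.152472
Macaulay numerator sum_t t * PV_t:
  t * PV_t at t = 1.0000: 2.323420
  t * PV_t at t = 2.0000: 4.318625
  t * PV_t at t = 3.0000: 6.020388
  t * PV_t at t = 4.0000: 7.460208
  t * PV_t at t = 5.0000: 8.666598
  t * PV_t at t = 6.0000: 9.665351
  t * PV_t at t = 7.0000: 10.479780
  t * PV_t at t = 8.0000: 11.130940
  t * PV_t at t = 9.0000: 11.637832
  t * PV_t at t = 10.0000: 492.721090
Macaulay duration D = (sum_t t * PV_t) / P = 564.424230 / 65.152472 = 8.663128


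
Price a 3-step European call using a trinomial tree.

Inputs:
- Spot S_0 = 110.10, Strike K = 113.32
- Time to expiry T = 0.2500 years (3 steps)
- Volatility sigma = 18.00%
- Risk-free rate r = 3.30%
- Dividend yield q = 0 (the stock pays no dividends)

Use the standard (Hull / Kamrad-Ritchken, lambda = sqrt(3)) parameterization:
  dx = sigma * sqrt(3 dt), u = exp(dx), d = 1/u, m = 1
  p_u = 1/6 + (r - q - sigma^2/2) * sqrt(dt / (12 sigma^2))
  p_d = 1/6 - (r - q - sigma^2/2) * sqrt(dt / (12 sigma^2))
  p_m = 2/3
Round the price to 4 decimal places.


dt = T/N = 0.083333; dx = sigma*sqrt(3*dt) = 0.090000
u = exp(dx) = 1.094174; d = 1/u = 0.913931
p_u = 0.174444, p_m = 0.666667, p_d = 0.158889
Discount per step: exp(-r*dt) = 0.997254
Stock lattice S(k, j) with j the centered position index:
  k=0: S(0,+0) = 110.1000
  k=1: S(1,-1) = 100.6238; S(1,+0) = 110.1000; S(1,+1) = 120.4686
  k=2: S(2,-2) = 91.9633; S(2,-1) = 100.6238; S(2,+0) = 110.1000; S(2,+1) = 120.4686; S(2,+2) = 131.8136
  k=3: S(3,-3) = 84.0481; S(3,-2) = 91.9633; S(3,-1) = 100.6238; S(3,+0) = 110.1000; S(3,+1) = 120.4686; S(3,+2) = 131.8136; S(3,+3) = 144.2271
Terminal payoffs V(N, j) = max(S_T - K, 0):
  V(3,-3) = 0.000000; V(3,-2) = 0.000000; V(3,-1) = 0.000000; V(3,+0) = 0.000000; V(3,+1) = 7.148589; V(3,+2) = 18.493632; V(3,+3) = 30.907086
Backward induction: V(k, j) = exp(-r*dt) * [p_u * V(k+1, j+1) + p_m * V(k+1, j) + p_d * V(k+1, j-1)]
  V(2,-2) = exp(-r*dt) * [p_u*0.000000 + p_m*0.000000 + p_d*0.000000] = 0.000000
  V(2,-1) = exp(-r*dt) * [p_u*0.000000 + p_m*0.000000 + p_d*0.000000] = 0.000000
  V(2,+0) = exp(-r*dt) * [p_u*7.148589 + p_m*0.000000 + p_d*0.000000] = 1.243607
  V(2,+1) = exp(-r*dt) * [p_u*18.493632 + p_m*7.148589 + p_d*0.000000] = 7.969890
  V(2,+2) = exp(-r*dt) * [p_u*30.907086 + p_m*18.493632 + p_d*7.148589] = 18.804704
  V(1,-1) = exp(-r*dt) * [p_u*1.243607 + p_m*0.000000 + p_d*0.000000] = 0.216345
  V(1,+0) = exp(-r*dt) * [p_u*7.969890 + p_m*1.243607 + p_d*0.000000] = 2.213279
  V(1,+1) = exp(-r*dt) * [p_u*18.804704 + p_m*7.969890 + p_d*1.243607] = 8.767089
  V(0,+0) = exp(-r*dt) * [p_u*8.767089 + p_m*2.213279 + p_d*0.216345] = 3.030918

Answer: Price = V(0,0) = 3.0309


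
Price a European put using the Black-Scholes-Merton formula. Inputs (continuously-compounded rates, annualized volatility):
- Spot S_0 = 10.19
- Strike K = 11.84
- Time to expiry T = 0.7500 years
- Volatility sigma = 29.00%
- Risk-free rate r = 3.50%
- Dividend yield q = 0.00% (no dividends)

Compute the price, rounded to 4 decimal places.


d1 = (ln(S/K) + (r - q + 0.5*sigma^2) * T) / (sigma * sqrt(T)) = -0.36747063
d2 = d1 - sigma * sqrt(T) = -0.61861800
exp(-rT) = 0.97409154; exp(-qT) = 1.00000000
P = K * exp(-rT) * N(-d2) - S_0 * exp(-qT) * N(-d1)
N(-d1) = 0.64336600; N(-d2) = 0.73191598
P = 11.8400 * 0.97409154 * 0.73191598 - 10.1900 * 1.00000000 * 0.64336600 = 1.8855

Answer: Price = 1.8855


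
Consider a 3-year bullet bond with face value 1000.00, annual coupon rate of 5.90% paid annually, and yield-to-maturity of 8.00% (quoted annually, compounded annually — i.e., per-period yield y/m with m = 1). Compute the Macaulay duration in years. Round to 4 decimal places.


Coupon per period c = face * coupon_rate / m = 59.000000
Periods per year m = 1; per-period yield y/m = 0.080000
Number of cashflows N = 3
Cashflows (t years, CF_t, discount factor 1/(1+y/m)^(m*t), PV):
  t = 1.0000: CF_t = 59.000000, DF = 0.925926, PV = 54.629630
  t = 2.0000: CF_t = 59.000000, DF = 0.857339, PV = 50.582990
  t = 3.0000: CF_t = 1059.000000, DF = 0.793832, PV = 840.668343
Price P = sum_t PV_t = 945.880963
Macaulay numerator sum_t t * PV_t:
  t * PV_t at t = 1.0000: 54.629630
  t * PV_t at t = 2.0000: 101.165981
  t * PV_t at t = 3.0000: 2522.005030
Macaulay duration D = (sum_t t * PV_t) / P = 2677.800640 / 945.880963 = 2.831012

Answer: Macaulay duration = 2.8310 years


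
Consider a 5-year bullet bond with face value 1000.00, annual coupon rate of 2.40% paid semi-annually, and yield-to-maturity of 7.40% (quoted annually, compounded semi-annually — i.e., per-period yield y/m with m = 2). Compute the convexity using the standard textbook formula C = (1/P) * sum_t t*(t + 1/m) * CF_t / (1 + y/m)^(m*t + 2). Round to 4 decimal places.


Coupon per period c = face * coupon_rate / m = 12.000000
Periods per year m = 2; per-period yield y/m = 0.037000
Number of cashflows N = 10
Cashflows (t years, CF_t, discount factor 1/(1+y/m)^(m*t), PV):
  t = 0.5000: CF_t = 12.000000, DF = 0.964320, PV = 11.571842
  t = 1.0000: CF_t = 12.000000, DF = 0.929913, PV = 11.158960
  t = 1.5000: CF_t = 12.000000, DF = 0.896734, PV = 10.760810
  t = 2.0000: CF_t = 12.000000, DF = 0.864739, PV = 10.376866
  t = 2.5000: CF_t = 12.000000, DF = 0.833885, PV = 10.006621
  t = 3.0000: CF_t = 12.000000, DF = 0.804132, PV = 9.649587
  t = 3.5000: CF_t = 12.000000, DF = 0.775441, PV = 9.305291
  t = 4.0000: CF_t = 12.000000, DF = 0.747773, PV = 8.973279
  t = 4.5000: CF_t = 12.000000, DF = 0.721093, PV = 8.653114
  t = 5.0000: CF_t = 1012.000000, DF = 0.695364, PV = 703.708746
Price P = sum_t PV_t = 794.165117
Convexity numerator sum_t t*(t + 1/m) * CF_t / (1+y/m)^(m*t + 2):
  t = 0.5000: term = 5.380405
  t = 1.0000: term = 15.565299
  t = 1.5000: term = 30.019864
  t = 2.0000: term = 48.247933
  t = 2.5000: term = 69.789681
  t = 3.0000: term = 94.219435
  t = 3.5000: term = 121.143600
  t = 4.0000: term = 150.198705
  t = 4.5000: term = 181.049548
  t = 5.0000: term = 17995.674520
Convexity = (1/P) * sum = 18711.288989 / 794.165117 = 23.560956

Answer: Convexity = 23.5610


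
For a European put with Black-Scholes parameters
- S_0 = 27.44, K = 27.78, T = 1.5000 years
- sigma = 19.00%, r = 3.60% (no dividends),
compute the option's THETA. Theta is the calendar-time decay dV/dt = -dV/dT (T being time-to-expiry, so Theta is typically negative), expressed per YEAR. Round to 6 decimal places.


d1 = 0.2954878158; d2 = 0.0627862903
phi(d1) = 0.3819005449; exp(-qT) = 1.0000000000; exp(-rT) = 0.9474321065
Theta = -S*exp(-qT)*phi(d1)*sigma/(2*sqrt(T)) + r*K*exp(-rT)*N(-d2) - q*S*exp(-qT)*N(-d1)
N(-d1) = 0.3838106293; N(-d2) = 0.4749683416; sqrt(T) = 1.2247448714
Term 1 = -27.4400 * 1.0000000000 * 0.3819005449 * 0.1900 / (2 * 1.2247448714) = -0.8128536512
Term 2 = 0.0360 * 27.7800 * 0.9474321065 * 0.4749683416 = 0.4500362564
Term 3 = 0 (no dividend yield, q = 0)
Theta = -0.8128536512 + (0.4500362564) + (0.0000000000) = -0.362817

Answer: Theta = -0.362817


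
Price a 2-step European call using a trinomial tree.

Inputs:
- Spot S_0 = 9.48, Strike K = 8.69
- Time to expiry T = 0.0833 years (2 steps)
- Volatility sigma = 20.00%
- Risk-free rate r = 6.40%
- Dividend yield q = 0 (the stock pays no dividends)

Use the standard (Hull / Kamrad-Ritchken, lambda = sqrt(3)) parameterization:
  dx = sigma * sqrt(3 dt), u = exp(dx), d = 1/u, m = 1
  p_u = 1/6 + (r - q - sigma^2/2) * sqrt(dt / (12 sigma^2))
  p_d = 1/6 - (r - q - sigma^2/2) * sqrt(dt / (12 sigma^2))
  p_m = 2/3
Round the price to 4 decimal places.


dt = T/N = 0.041650; dx = sigma*sqrt(3*dt) = 0.070697
u = exp(dx) = 1.073255; d = 1/u = 0.931745
p_u = 0.179628, p_m = 0.666667, p_d = 0.153706
Discount per step: exp(-r*dt) = 0.997338
Stock lattice S(k, j) with j the centered position index:
  k=0: S(0,+0) = 9.4800
  k=1: S(1,-1) = 8.8329; S(1,+0) = 9.4800; S(1,+1) = 10.1745
  k=2: S(2,-2) = 8.2300; S(2,-1) = 8.8329; S(2,+0) = 9.4800; S(2,+1) = 10.1745; S(2,+2) = 10.9198
Terminal payoffs V(N, j) = max(S_T - K, 0):
  V(2,-2) = 0.000000; V(2,-1) = 0.142939; V(2,+0) = 0.790000; V(2,+1) = 1.484462; V(2,+2) = 2.229797
Backward induction: V(k, j) = exp(-r*dt) * [p_u * V(k+1, j+1) + p_m * V(k+1, j) + p_d * V(k+1, j-1)]
  V(1,-1) = exp(-r*dt) * [p_u*0.790000 + p_m*0.142939 + p_d*0.000000] = 0.236567
  V(1,+0) = exp(-r*dt) * [p_u*1.484462 + p_m*0.790000 + p_d*0.142939] = 0.813117
  V(1,+1) = exp(-r*dt) * [p_u*2.229797 + p_m*1.484462 + p_d*0.790000] = 1.507578
  V(0,+0) = exp(-r*dt) * [p_u*1.507578 + p_m*0.813117 + p_d*0.236567] = 0.846982

Answer: Price = V(0,0) = 0.8470


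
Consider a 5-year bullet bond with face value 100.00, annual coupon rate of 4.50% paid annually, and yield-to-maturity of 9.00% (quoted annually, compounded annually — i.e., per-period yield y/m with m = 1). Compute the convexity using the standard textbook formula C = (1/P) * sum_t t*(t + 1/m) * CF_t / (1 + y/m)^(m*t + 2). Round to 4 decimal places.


Answer: Convexity = 22.1802

Derivation:
Coupon per period c = face * coupon_rate / m = 4.500000
Periods per year m = 1; per-period yield y/m = 0.090000
Number of cashflows N = 5
Cashflows (t years, CF_t, discount factor 1/(1+y/m)^(m*t), PV):
  t = 1.0000: CF_t = 4.500000, DF = 0.917431, PV = 4.128440
  t = 2.0000: CF_t = 4.500000, DF = 0.841680, PV = 3.787560
  t = 3.0000: CF_t = 4.500000, DF = 0.772183, PV = 3.474826
  t = 4.0000: CF_t = 4.500000, DF = 0.708425, PV = 3.187913
  t = 5.0000: CF_t = 104.500000, DF = 0.649931, PV = 67.917830
Price P = sum_t PV_t = 82.496569
Convexity numerator sum_t t*(t + 1/m) * CF_t / (1+y/m)^(m*t + 2):
  t = 1.0000: term = 6.949651
  t = 2.0000: term = 19.127481
  t = 3.0000: term = 35.096295
  t = 4.0000: term = 53.664059
  t = 5.0000: term = 1714.952358
Convexity = (1/P) * sum = 1829.789844 / 82.496569 = 22.180193


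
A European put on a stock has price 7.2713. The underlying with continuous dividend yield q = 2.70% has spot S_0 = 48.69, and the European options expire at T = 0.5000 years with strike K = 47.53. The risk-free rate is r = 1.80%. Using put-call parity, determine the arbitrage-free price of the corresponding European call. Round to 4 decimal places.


Answer: Call price = 8.2043

Derivation:
Put-call parity: C - P = S_0 * exp(-qT) - K * exp(-rT).
S_0 * exp(-qT) = 48.6900 * 0.98659072 = 48.03710198
K * exp(-rT) = 47.5300 * 0.99104038 = 47.10414920
C = P + S*exp(-qT) - K*exp(-rT)
C = 7.2713 + 48.03710198 - 47.10414920 = 8.2043


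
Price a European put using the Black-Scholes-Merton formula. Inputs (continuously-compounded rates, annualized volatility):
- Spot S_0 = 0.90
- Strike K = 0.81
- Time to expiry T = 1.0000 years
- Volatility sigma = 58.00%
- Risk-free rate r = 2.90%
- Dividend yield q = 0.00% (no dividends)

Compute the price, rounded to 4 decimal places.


d1 = (ln(S/K) + (r - q + 0.5*sigma^2) * T) / (sigma * sqrt(T)) = 0.52165606
d2 = d1 - sigma * sqrt(T) = -0.05834394
exp(-rT) = 0.97141646; exp(-qT) = 1.00000000
P = K * exp(-rT) * N(-d2) - S_0 * exp(-qT) * N(-d1)
N(-d1) = 0.30095491; N(-d2) = 0.52326267
P = 0.8100 * 0.97141646 * 0.52326267 - 0.9000 * 1.00000000 * 0.30095491 = 0.1409

Answer: Price = 0.1409


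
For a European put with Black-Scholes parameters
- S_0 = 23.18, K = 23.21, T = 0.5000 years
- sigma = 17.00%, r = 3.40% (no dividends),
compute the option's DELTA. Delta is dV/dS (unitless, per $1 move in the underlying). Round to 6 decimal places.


d1 = 0.1907659097; d2 = 0.0705577569
phi(d1) = 0.3917488437; exp(-qT) = 1.0000000000; exp(-rT) = 0.9831436846
N(-d1) = 0.4243544991
Delta = -exp(-qT) * N(-d1) = -1.0000000000 * 0.4243544991 = -0.424354

Answer: Delta = -0.424354


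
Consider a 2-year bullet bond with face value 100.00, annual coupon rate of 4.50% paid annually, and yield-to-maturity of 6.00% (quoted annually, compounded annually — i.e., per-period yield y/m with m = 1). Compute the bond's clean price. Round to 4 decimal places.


Answer: Price = 97.2499

Derivation:
Coupon per period c = face * coupon_rate / m = 4.500000
Periods per year m = 1; per-period yield y/m = 0.060000
Number of cashflows N = 2
Cashflows (t years, CF_t, discount factor 1/(1+y/m)^(m*t), PV):
  t = 1.0000: CF_t = 4.500000, DF = 0.943396, PV = 4.245283
  t = 2.0000: CF_t = 104.500000, DF = 0.889996, PV = 93.004628
Price P = sum_t PV_t = 97.249911


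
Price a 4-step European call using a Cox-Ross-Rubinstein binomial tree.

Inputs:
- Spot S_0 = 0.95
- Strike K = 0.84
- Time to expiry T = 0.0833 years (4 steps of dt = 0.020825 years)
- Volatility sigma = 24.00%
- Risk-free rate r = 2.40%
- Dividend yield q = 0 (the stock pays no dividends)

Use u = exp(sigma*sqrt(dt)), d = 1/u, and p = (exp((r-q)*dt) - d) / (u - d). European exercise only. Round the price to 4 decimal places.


Answer: Price = V(0,0) = 0.1125

Derivation:
dt = T/N = 0.020825
u = exp(sigma*sqrt(dt)) = 1.035241; d = 1/u = 0.965959
p = (exp((r-q)*dt) - d) / (u - d) = 0.498558
Discount per step: exp(-r*dt) = 0.999500
Stock lattice S(k, i) with i counting down-moves:
  k=0: S(0,0) = 0.9500
  k=1: S(1,0) = 0.9835; S(1,1) = 0.9177
  k=2: S(2,0) = 1.0181; S(2,1) = 0.9500; S(2,2) = 0.8864
  k=3: S(3,0) = 1.0540; S(3,1) = 0.9835; S(3,2) = 0.9177; S(3,3) = 0.8562
  k=4: S(4,0) = 1.0912; S(4,1) = 1.0181; S(4,2) = 0.9500; S(4,3) = 0.8864; S(4,4) = 0.8271
Terminal payoffs V(N, i) = max(S_T - K, 0):
  V(4,0) = 0.251162; V(4,1) = 0.178137; V(4,2) = 0.110000; V(4,3) = 0.046423; V(4,4) = 0.000000
Backward induction: V(k, i) = exp(-r*dt) * [p * V(k+1, i) + (1-p) * V(k+1, i+1)].
  V(3,0) = exp(-r*dt) * [p*0.251162 + (1-p)*0.178137] = 0.214437
  V(3,1) = exp(-r*dt) * [p*0.178137 + (1-p)*0.110000] = 0.143899
  V(3,2) = exp(-r*dt) * [p*0.110000 + (1-p)*0.046423] = 0.078081
  V(3,3) = exp(-r*dt) * [p*0.046423 + (1-p)*0.000000] = 0.023133
  V(2,0) = exp(-r*dt) * [p*0.214437 + (1-p)*0.143899] = 0.178977
  V(2,1) = exp(-r*dt) * [p*0.143899 + (1-p)*0.078081] = 0.110839
  V(2,2) = exp(-r*dt) * [p*0.078081 + (1-p)*0.023133] = 0.050502
  V(1,0) = exp(-r*dt) * [p*0.178977 + (1-p)*0.110839] = 0.144737
  V(1,1) = exp(-r*dt) * [p*0.110839 + (1-p)*0.050502] = 0.080543
  V(0,0) = exp(-r*dt) * [p*0.144737 + (1-p)*0.080543] = 0.112492


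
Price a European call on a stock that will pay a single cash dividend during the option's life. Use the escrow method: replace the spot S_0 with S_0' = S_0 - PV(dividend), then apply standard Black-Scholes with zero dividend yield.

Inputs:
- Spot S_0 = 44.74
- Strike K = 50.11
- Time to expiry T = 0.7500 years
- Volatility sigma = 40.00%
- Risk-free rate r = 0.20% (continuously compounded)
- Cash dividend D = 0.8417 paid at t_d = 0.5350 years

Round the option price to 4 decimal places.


PV(D) = D * exp(-r * t_d) = 0.8417 * 0.99893057 = 0.84079986
S_0' = S_0 - PV(D) = 44.7400 - 0.84079986 = 43.89920014
d1 = (ln(S_0'/K) + (r + sigma^2/2)*T) / (sigma*sqrt(T)) = -0.20445269
d2 = d1 - sigma*sqrt(T) = -0.55086285
exp(-rT) = 0.99850112
N(d1) = 0.41899988; N(d2) = 0.29086385
C = S_0' * N(d1) - K * exp(-rT) * N(d2) = 43.89920014 * 0.41899988 - 50.1100 * 0.99850112 * 0.29086385 = 3.8404

Answer: Price = 3.8404


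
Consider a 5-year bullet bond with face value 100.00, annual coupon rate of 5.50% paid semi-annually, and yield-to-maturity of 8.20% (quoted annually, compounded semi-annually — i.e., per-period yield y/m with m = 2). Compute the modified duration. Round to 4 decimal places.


Answer: Modified duration = 4.2252

Derivation:
Coupon per period c = face * coupon_rate / m = 2.750000
Periods per year m = 2; per-period yield y/m = 0.041000
Number of cashflows N = 10
Cashflows (t years, CF_t, discount factor 1/(1+y/m)^(m*t), PV):
  t = 0.5000: CF_t = 2.750000, DF = 0.960615, PV = 2.641691
  t = 1.0000: CF_t = 2.750000, DF = 0.922781, PV = 2.537647
  t = 1.5000: CF_t = 2.750000, DF = 0.886437, PV = 2.437701
  t = 2.0000: CF_t = 2.750000, DF = 0.851524, PV = 2.341692
  t = 2.5000: CF_t = 2.750000, DF = 0.817987, PV = 2.249464
  t = 3.0000: CF_t = 2.750000, DF = 0.785770, PV = 2.160868
  t = 3.5000: CF_t = 2.750000, DF = 0.754823, PV = 2.075762
  t = 4.0000: CF_t = 2.750000, DF = 0.725094, PV = 1.994008
  t = 4.5000: CF_t = 2.750000, DF = 0.696536, PV = 1.915473
  t = 5.0000: CF_t = 102.750000, DF = 0.669103, PV = 68.750290
Price P = sum_t PV_t = 89.104597
First compute Macaulay numerator sum_t t * PV_t:
  t * PV_t at t = 0.5000: 1.320845
  t * PV_t at t = 1.0000: 2.537647
  t * PV_t at t = 1.5000: 3.656552
  t * PV_t at t = 2.0000: 4.683384
  t * PV_t at t = 2.5000: 5.623660
  t * PV_t at t = 3.0000: 6.482605
  t * PV_t at t = 3.5000: 7.265168
  t * PV_t at t = 4.0000: 7.976031
  t * PV_t at t = 4.5000: 8.619630
  t * PV_t at t = 5.0000: 343.751451
Macaulay duration D = 391.916974 / 89.104597 = 4.398392
Modified duration = D / (1 + y/m) = 4.398392 / (1 + 0.041000) = 4.225161


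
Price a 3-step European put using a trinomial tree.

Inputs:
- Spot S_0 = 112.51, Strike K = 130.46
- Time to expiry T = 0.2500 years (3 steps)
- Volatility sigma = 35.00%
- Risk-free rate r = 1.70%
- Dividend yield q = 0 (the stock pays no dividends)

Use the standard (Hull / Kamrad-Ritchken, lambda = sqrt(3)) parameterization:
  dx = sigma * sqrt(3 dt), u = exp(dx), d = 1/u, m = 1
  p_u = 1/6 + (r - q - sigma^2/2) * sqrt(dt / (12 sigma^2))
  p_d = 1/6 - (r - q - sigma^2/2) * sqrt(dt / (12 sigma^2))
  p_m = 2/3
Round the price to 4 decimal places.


dt = T/N = 0.083333; dx = sigma*sqrt(3*dt) = 0.175000
u = exp(dx) = 1.191246; d = 1/u = 0.839457
p_u = 0.156131, p_m = 0.666667, p_d = 0.177202
Discount per step: exp(-r*dt) = 0.998584
Stock lattice S(k, j) with j the centered position index:
  k=0: S(0,+0) = 112.5100
  k=1: S(1,-1) = 94.4473; S(1,+0) = 112.5100; S(1,+1) = 134.0271
  k=2: S(2,-2) = 79.2845; S(2,-1) = 94.4473; S(2,+0) = 112.5100; S(2,+1) = 134.0271; S(2,+2) = 159.6593
  k=3: S(3,-3) = 66.5559; S(3,-2) = 79.2845; S(3,-1) = 94.4473; S(3,+0) = 112.5100; S(3,+1) = 134.0271; S(3,+2) = 159.6593; S(3,+3) = 190.1935
Terminal payoffs V(N, j) = max(K - S_T, 0):
  V(3,-3) = 63.904106; V(3,-2) = 51.175543; V(3,-1) = 36.012691; V(3,+0) = 17.950000; V(3,+1) = 0.000000; V(3,+2) = 0.000000; V(3,+3) = 0.000000
Backward induction: V(k, j) = exp(-r*dt) * [p_u * V(k+1, j+1) + p_m * V(k+1, j) + p_d * V(k+1, j-1)]
  V(2,-2) = exp(-r*dt) * [p_u*36.012691 + p_m*51.175543 + p_d*63.904106] = 50.991395
  V(2,-1) = exp(-r*dt) * [p_u*17.950000 + p_m*36.012691 + p_d*51.175543] = 35.828646
  V(2,+0) = exp(-r*dt) * [p_u*0.000000 + p_m*17.950000 + p_d*36.012691] = 18.322226
  V(2,+1) = exp(-r*dt) * [p_u*0.000000 + p_m*0.000000 + p_d*17.950000] = 3.176280
  V(2,+2) = exp(-r*dt) * [p_u*0.000000 + p_m*0.000000 + p_d*0.000000] = 0.000000
  V(1,-1) = exp(-r*dt) * [p_u*18.322226 + p_m*35.828646 + p_d*50.991395] = 35.731572
  V(1,+0) = exp(-r*dt) * [p_u*3.176280 + p_m*18.322226 + p_d*35.828646] = 19.032672
  V(1,+1) = exp(-r*dt) * [p_u*0.000000 + p_m*3.176280 + p_d*18.322226] = 5.356668
  V(0,+0) = exp(-r*dt) * [p_u*5.356668 + p_m*19.032672 + p_d*35.731572] = 19.828399

Answer: Price = V(0,0) = 19.8284


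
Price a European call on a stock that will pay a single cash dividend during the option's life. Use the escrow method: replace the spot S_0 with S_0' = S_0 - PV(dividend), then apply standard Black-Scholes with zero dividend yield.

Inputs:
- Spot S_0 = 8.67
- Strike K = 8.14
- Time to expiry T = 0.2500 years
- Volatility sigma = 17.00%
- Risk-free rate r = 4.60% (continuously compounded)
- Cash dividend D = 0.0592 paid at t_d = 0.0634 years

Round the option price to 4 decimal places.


PV(D) = D * exp(-r * t_d) = 0.0592 * 0.99708785 = 0.05902760
S_0' = S_0 - PV(D) = 8.6700 - 0.05902760 = 8.61097240
d1 = (ln(S_0'/K) + (r + sigma^2/2)*T) / (sigma*sqrt(T)) = 0.83952436
d2 = d1 - sigma*sqrt(T) = 0.75452436
exp(-rT) = 0.98856587
N(d1) = 0.79941244; N(d2) = 0.77473279
C = S_0' * N(d1) - K * exp(-rT) * N(d2) = 8.61097240 * 0.79941244 - 8.1400 * 0.98856587 * 0.77473279 = 0.6495

Answer: Price = 0.6495


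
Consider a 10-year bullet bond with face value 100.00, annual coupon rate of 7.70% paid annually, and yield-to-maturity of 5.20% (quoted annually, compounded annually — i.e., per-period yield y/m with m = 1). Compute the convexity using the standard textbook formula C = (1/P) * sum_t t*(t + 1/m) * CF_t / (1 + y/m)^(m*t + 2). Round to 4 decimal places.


Answer: Convexity = 67.7120

Derivation:
Coupon per period c = face * coupon_rate / m = 7.700000
Periods per year m = 1; per-period yield y/m = 0.052000
Number of cashflows N = 10
Cashflows (t years, CF_t, discount factor 1/(1+y/m)^(m*t), PV):
  t = 1.0000: CF_t = 7.700000, DF = 0.950570, PV = 7.319392
  t = 2.0000: CF_t = 7.700000, DF = 0.903584, PV = 6.957597
  t = 3.0000: CF_t = 7.700000, DF = 0.858920, PV = 6.613685
  t = 4.0000: CF_t = 7.700000, DF = 0.816464, PV = 6.286773
  t = 5.0000: CF_t = 7.700000, DF = 0.776106, PV = 5.976020
  t = 6.0000: CF_t = 7.700000, DF = 0.737744, PV = 5.680627
  t = 7.0000: CF_t = 7.700000, DF = 0.701277, PV = 5.399836
  t = 8.0000: CF_t = 7.700000, DF = 0.666613, PV = 5.132924
  t = 9.0000: CF_t = 7.700000, DF = 0.633663, PV = 4.879205
  t = 10.0000: CF_t = 107.700000, DF = 0.602341, PV = 64.872152
Price P = sum_t PV_t = 119.118209
Convexity numerator sum_t t*(t + 1/m) * CF_t / (1+y/m)^(m*t + 2):
  t = 1.0000: term = 13.227370
  t = 2.0000: term = 37.720637
  t = 3.0000: term = 71.712237
  t = 4.0000: term = 113.612543
  t = 5.0000: term = 161.995071
  t = 6.0000: term = 215.582794
  t = 7.0000: term = 273.235481
  t = 8.0000: term = 333.937986
  t = 9.0000: term = 396.789432
  t = 10.0000: term = 6447.918072
Convexity = (1/P) * sum = 8065.731624 / 119.118209 = 67.711995


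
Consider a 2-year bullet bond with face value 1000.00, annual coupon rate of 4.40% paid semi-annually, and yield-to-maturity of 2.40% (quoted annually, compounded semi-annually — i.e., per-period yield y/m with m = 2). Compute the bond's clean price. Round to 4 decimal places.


Coupon per period c = face * coupon_rate / m = 22.000000
Periods per year m = 2; per-period yield y/m = 0.012000
Number of cashflows N = 4
Cashflows (t years, CF_t, discount factor 1/(1+y/m)^(m*t), PV):
  t = 0.5000: CF_t = 22.000000, DF = 0.988142, PV = 21.739130
  t = 1.0000: CF_t = 22.000000, DF = 0.976425, PV = 21.481354
  t = 1.5000: CF_t = 22.000000, DF = 0.964847, PV = 21.226635
  t = 2.0000: CF_t = 1022.000000, DF = 0.953406, PV = 974.381087
Price P = sum_t PV_t = 1038.828207

Answer: Price = 1038.8282
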